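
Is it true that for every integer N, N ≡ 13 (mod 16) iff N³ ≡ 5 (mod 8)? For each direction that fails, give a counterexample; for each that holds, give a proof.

The forward direction holds; the converse fails.

(⟹) Suppose N ≡ 13 (mod 16). Then N³ ≡ 13³ = 2197 (mod 16), and since 8 ∣ 16, also N³ ≡ 5 (mod 8).

(⟸) This fails: take N = 5. Then 5³ = 125 ≡ 5 (mod 8), yet 5 ≡ 5 (mod 16), not 13.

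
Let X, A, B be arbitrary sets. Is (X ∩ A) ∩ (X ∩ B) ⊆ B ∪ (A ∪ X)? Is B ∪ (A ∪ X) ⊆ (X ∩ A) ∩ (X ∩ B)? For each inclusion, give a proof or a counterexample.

Only the forward inclusion holds.

(⊇) This inclusion fails. Take X = {1}, A = ∅, B = ∅; then 1 ∈ B ∪ (A ∪ X) but 1 ∉ (X ∩ A) ∩ (X ∩ B).

(⊆) Let x ∈ (X ∩ A) ∩ (X ∩ B). Then x ∈ X ∩ A ∩ B, from which x ∈ B ∪ (A ∪ X).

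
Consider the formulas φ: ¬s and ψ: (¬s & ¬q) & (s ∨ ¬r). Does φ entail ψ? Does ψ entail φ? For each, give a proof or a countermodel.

(→) This fails. Under r = T, s = F, q = F, the left side is true but the right side is false.

(←) Assume the antecedent. If r is true, the antecedent cannot hold. If r is false, the antecedent forces (r = F, s = F, q = F), and ¬s holds there. Either way ¬s holds.

(⇒) fails; (⇐) holds.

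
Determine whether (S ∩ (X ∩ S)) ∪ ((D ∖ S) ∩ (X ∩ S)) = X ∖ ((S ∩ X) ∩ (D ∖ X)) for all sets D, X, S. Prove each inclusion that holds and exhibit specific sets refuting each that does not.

(⟹) Let x ∈ (S ∩ (X ∩ S)) ∪ ((D ∖ S) ∩ (X ∩ S)). Then either x ∈ X ∩ S and x ∉ D; or x ∈ D ∩ X ∩ S. In each case x ∈ X ∖ ((S ∩ X) ∩ (D ∖ X)), so (S ∩ (X ∩ S)) ∪ ((D ∖ S) ∩ (X ∩ S)) ⊆ X ∖ ((S ∩ X) ∩ (D ∖ X)).

(⟸) This inclusion fails. Take D = ∅, X = {1}, S = ∅; then 1 ∈ X ∖ ((S ∩ X) ∩ (D ∖ X)) but 1 ∉ (S ∩ (X ∩ S)) ∪ ((D ∖ S) ∩ (X ∩ S)).

(⊆) holds; (⊇) fails.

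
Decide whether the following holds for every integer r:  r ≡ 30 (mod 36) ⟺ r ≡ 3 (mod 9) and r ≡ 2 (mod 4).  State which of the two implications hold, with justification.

[⇒] Suppose r ≡ 30 (mod 36); write r = 36j + 30. Since 9 ∣ 36, reducing mod 9 gives r ≡ 30 ≡ 3 (mod 9); since 4 ∣ 36, reducing mod 4 gives r ≡ 30 ≡ 2 (mod 4).

[⇐] Conversely, if r ≡ 3 (mod 9) and r ≡ 2 (mod 4), then by the Chinese remainder theorem r ≡ 30 (mod 36). This is exactly r ≡ 30 (mod 36).

Equivalent; both directions hold.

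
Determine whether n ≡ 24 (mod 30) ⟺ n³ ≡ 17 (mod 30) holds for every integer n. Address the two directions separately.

(⇒) fails and (⇐) fails.

[⇒] This fails: take n = 24. Then 24 ≡ 24 (mod 30), but 24³ = 13824 ≡ 24 (mod 30), not 17.

[⇐] This fails: take n = 23. Then 23³ = 12167 ≡ 17 (mod 30), yet 23 ≡ 23 (mod 30), not 24.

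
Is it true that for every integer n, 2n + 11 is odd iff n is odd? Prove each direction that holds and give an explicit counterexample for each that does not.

(⇒) fails; (⇐) holds.

(⇒) This fails: take n = 4. Then 2n + 11 = 19, which is odd, yet n = 4 is even, not odd.

(⇐) Suppose n is odd. Since 2 is even, 2n is even for every n, so 2n + 11 has the same parity as 11, which is odd. Hence 2n + 11 is odd.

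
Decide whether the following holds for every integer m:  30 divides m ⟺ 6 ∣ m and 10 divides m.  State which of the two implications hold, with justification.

Both implications hold.

[⇒] If 30 ∣ m, write m = 30q. Since 30 = 5·6, m = 6·(5q), so 6 ∣ m; and since 30 = 3·10, m = 10·(3q), so 10 ∣ m.

[⇐] Suppose 6 ∣ m and 10 ∣ m. Any common multiple of 6 and 10 is a multiple of their lcm; here lcm(6, 10) = 6·10/gcd(6, 10) = 60/2 = 30, so 30 ∣ m.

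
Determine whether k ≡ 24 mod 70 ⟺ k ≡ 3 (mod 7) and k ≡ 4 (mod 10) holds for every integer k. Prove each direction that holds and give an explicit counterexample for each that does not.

[⇒] Suppose k ≡ 24 (mod 70); write k = 70j + 24. Since 7 ∣ 70, reducing mod 7 gives k ≡ 24 ≡ 3 (mod 7); since 10 ∣ 70, reducing mod 10 gives k ≡ 24 ≡ 4 (mod 10).

[⇐] Conversely, if k ≡ 3 (mod 7) and k ≡ 4 (mod 10), then by the Chinese remainder theorem k ≡ 24 (mod 70). This is exactly k ≡ 24 (mod 70).

Both directions hold.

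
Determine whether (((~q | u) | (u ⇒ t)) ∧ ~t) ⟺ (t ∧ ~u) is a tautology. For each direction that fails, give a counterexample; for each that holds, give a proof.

(⇒) fails and (⇐) fails.

(⇒) This fails. Under q = F, u = F, t = F, the left side is true but the right side is false.

(⇐) This fails. Under q = F, u = F, t = T, the left side is false but the right side is true.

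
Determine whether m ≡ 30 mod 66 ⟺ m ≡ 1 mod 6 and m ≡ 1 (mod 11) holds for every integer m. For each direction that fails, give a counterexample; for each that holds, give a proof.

Neither direction holds.

(→) This fails: m = 30 gives 30 ≡ 30 (mod 66) but 30 ≡ 0 (mod 6), so the conjunction on the right does not hold.

(←) This fails: m = 1 satisfies both congruences on the right (1 ≡ 1 mod 6 and 1 ≡ 1 mod 11) yet 1 ≡ 1 (mod 66), not 30.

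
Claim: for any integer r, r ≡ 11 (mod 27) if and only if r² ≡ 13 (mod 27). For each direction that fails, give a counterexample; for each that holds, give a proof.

Forward direction. Suppose r ≡ 11 (mod 27). Write r = 27j + 11. Then (27j + 11)² = 729j² + 594j + 121 = 27(27j² + 22j + 4) + 13, so r² ≡ 13 (mod 27).

Converse. This fails: take r = 16. Then 16² = 256 ≡ 13 (mod 27), yet 16 ≡ 16 (mod 27), not 11.

Not equivalent: only (⇒) holds.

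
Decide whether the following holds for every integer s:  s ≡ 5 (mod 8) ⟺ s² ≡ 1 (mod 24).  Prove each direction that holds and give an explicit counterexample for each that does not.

(⟹) This fails: take s = 21. Then 21 ≡ 5 (mod 8), but 21² = 441 ≡ 9 (mod 24), not 1.

(⟸) This fails: take s = 1. Then 1² = 1 ≡ 1 (mod 24), yet 1 ≡ 1 (mod 8), not 5.

(⇒) fails and (⇐) fails.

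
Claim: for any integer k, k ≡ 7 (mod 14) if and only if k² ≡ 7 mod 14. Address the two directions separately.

(⟹) Suppose k ≡ 7 (mod 14). Write k = 14j + 7. Then (14j + 7)² = 196j² + 196j + 49 = 14(14j² + 14j + 3) + 7, so k² ≡ 7 (mod 14).

(⟸) Conversely, suppose k² ≡ 7 (mod 14). The only residue r in {0, …, 13} with r² ≡ 7 (mod 14) is r = 7, so k ≡ 7 (mod 14).

The biconditional holds.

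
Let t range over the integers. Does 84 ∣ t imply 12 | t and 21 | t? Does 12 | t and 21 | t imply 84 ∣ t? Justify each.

Both implications hold.

(⟹) If 84 ∣ t, write t = 84q. Since 84 = 7·12, t = 12·(7q), so 12 ∣ t; and since 84 = 4·21, t = 21·(4q), so 21 ∣ t.

(⟸) Suppose 12 ∣ t and 21 ∣ t. Any common multiple of 12 and 21 is a multiple of their lcm; here lcm(12, 21) = 12·21/gcd(12, 21) = 252/3 = 84, so 84 ∣ t.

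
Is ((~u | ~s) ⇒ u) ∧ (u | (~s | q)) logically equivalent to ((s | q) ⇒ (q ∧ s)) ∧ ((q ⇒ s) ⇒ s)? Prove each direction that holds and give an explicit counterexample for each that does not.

(⇒) fails and (⇐) fails.

(→) This fails. Under s = F, u = T, q = F, the left side is true but the right side is false.

(←) This fails. Under s = T, u = F, q = T, the left side is false but the right side is true.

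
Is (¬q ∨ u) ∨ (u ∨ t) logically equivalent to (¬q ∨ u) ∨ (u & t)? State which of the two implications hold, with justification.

(⇒) fails; (⇐) holds.

Forward direction. This fails. Under u = F, t = T, q = T, the left side is true but the right side is false.

Converse. Assume the antecedent. If u is true, (¬q ∨ u) ∨ (u ∨ t) reduces to true regardless of the other variables. If u is false, the antecedent forces (u = F, t = F, q = F) or (u = F, t = T, q = F), and (¬q ∨ u) ∨ (u ∨ t) holds there. Either way (¬q ∨ u) ∨ (u ∨ t) holds.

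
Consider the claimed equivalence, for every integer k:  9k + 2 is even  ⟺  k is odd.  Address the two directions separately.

[⇒] This fails: k = 2 gives 9k + 2 = 20, which is even, but 2 is even, not odd.

[⇐] This also fails: k = 5 is odd, but 9k + 2 = 47 is odd, not even.

Neither direction holds.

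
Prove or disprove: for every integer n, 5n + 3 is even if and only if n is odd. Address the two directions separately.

(→) Suppose 5n + 3 is even. Since 5 is odd, 5n and n have the same parity, so 5n + 3 ≡ n + 3 (mod 2). As 3 is odd, 5n + 3 is even exactly when n is odd. Thus n is odd.

(←) Conversely, suppose n is odd; write n = 2j + 1. Then 5n + 3 = 5·(2j + 1) + 3 = 2·5j + 8, which is even.

Equivalent; both directions hold.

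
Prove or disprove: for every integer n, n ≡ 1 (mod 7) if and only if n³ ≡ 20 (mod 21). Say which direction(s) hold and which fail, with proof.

(⇒) This fails: take n = 1. Then 1 ≡ 1 (mod 7), but 1³ = 1 ≡ 1 (mod 21), not 20.

(⇐) This fails: take n = 5. Then 5³ = 125 ≡ 20 (mod 21), yet 5 ≡ 5 (mod 7), not 1.

Neither direction holds.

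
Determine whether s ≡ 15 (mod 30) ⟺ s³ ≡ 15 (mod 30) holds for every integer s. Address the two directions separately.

(⟹) Suppose s ≡ 15 (mod 30). Write s = 30j + 15. Then (30j + 15)³ = 27000j³ + 40500j² + 20250j + 3375 = 30(900j³ + 1350j² + 675j + 112) + 15, so s³ ≡ 15 (mod 30).

(⟸) Conversely, suppose s³ ≡ 15 (mod 30). The only residue r in {0, …, 29} with r³ ≡ 15 (mod 30) is r = 15, so s ≡ 15 (mod 30).

Both implications hold.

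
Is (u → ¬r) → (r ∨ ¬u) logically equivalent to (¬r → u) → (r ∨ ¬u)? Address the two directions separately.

The biconditional holds.

[⇒] Assume the antecedent. If u is true, the antecedent forces (u = T, r = T), and (¬r → u) → (r ∨ ¬u) holds there. If u is false, (¬r → u) → (r ∨ ¬u) reduces to true regardless of the other variables. Either way (¬r → u) → (r ∨ ¬u) holds.

[⇐] Assume the antecedent. If u is true, the antecedent forces (u = T, r = T), and (u → ¬r) → (r ∨ ¬u) holds there. If u is false, (u → ¬r) → (r ∨ ¬u) reduces to true regardless of the other variables. Either way (u → ¬r) → (r ∨ ¬u) holds.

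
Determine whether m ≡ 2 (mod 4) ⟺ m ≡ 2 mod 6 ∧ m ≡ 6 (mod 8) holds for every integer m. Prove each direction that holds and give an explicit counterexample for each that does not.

(⟸) If m ≡ 2 (mod 6) and m ≡ 6 (mod 8), then by the Chinese remainder theorem m ≡ 14 (mod 24). Since 14 ≡ 2 (mod 4) and 4 ∣ 24, we get m ≡ 2 (mod 4).

(⟹) This fails: m = 2 gives 2 ≡ 2 (mod 4) but 2 ≡ 2 (mod 8), so the conjunction on the right does not hold.

(⇒) fails; (⇐) holds.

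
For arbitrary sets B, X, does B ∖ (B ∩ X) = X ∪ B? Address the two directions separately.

(⊆) holds; (⊇) fails.

(⟹) Let x ∈ B ∖ (B ∩ X). Then x ∈ B and x ∉ X, from which x ∈ X ∪ B.

(⟸) This inclusion fails. Take B = ∅, X = {1}; then 1 ∈ X ∪ B but 1 ∉ B ∖ (B ∩ X).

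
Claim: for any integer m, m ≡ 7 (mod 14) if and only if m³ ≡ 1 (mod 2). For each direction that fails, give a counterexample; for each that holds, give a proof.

(⇐) This fails: take m = 1. Then 1³ = 1 ≡ 1 (mod 2), yet 1 ≡ 1 (mod 14), not 7.

(⇒) Suppose m ≡ 7 (mod 14). Then m³ ≡ 7³ = 343 (mod 14), and since 2 ∣ 14, also m³ ≡ 1 (mod 2).

(⇒) holds; (⇐) fails.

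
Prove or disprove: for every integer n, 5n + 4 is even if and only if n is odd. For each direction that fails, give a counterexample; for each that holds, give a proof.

(→) This fails: n = 4 gives 5n + 4 = 24, which is even, but 4 is even, not odd.

(←) This also fails: n = 3 is odd, but 5n + 4 = 19 is odd, not even.

Both directions fail.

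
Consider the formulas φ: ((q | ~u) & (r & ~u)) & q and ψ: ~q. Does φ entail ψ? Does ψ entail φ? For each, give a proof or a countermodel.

Forward direction. This fails. Under r = T, u = F, q = T, the left side is true but the right side is false.

Converse. This fails. Under r = F, u = F, q = F, the left side is false but the right side is true.

Neither direction holds.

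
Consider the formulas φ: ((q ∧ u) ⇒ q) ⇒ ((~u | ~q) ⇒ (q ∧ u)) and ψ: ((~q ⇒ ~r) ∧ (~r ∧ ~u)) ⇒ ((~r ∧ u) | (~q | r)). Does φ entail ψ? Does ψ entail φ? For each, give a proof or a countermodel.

(→) Assume the antecedent. If u is true, the consequent reduces to true regardless of the other variables. If u is false, the antecedent cannot hold. Either way the consequent holds.

(←) This fails. Under u = F, r = F, q = F, the left side is false but the right side is true.

(⇒) holds; (⇐) fails.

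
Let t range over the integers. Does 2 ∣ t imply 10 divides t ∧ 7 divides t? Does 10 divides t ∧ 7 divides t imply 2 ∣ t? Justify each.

Forward direction. This fails: take t = 2. Certainly 2 ∣ 2, but 10 ∤ 2.

Converse. Suppose 10 ∣ t and 7 ∣ t. Any common multiple of 10 and 7 is a multiple of their lcm; here gcd(10, 7) = 1, so lcm(10, 7) = 10·7 = 70, so 70 ∣ t. Since 2 ∣ 70, it follows that 2 ∣ t.

Only the reverse direction holds.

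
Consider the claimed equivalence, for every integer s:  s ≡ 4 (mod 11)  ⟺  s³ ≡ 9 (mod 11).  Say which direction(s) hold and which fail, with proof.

Equivalent; both directions hold.

(⟹) Suppose s ≡ 4 (mod 11). Write s = 11j + 4. Then (11j + 4)³ = 1331j³ + 1452j² + 528j + 64 = 11(121j³ + 132j² + 48j + 5) + 9, so s³ ≡ 9 (mod 11).

(⟸) Conversely, suppose s³ ≡ 9 (mod 11). The only residue r in {0, …, 10} with r³ ≡ 9 (mod 11) is r = 4, so s ≡ 4 (mod 11).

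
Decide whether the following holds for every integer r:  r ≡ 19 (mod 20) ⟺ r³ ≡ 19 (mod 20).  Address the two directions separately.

Both implications hold.

(⟹) Suppose r ≡ 19 (mod 20). Write r = 20j + 19. Then (20j + 19)³ = 8000j³ + 22800j² + 21660j + 6859 = 20(400j³ + 1140j² + 1083j + 342) + 19, so r³ ≡ 19 (mod 20).

(⟸) Conversely, suppose r³ ≡ 19 (mod 20). The only residue r in {0, …, 19} with r³ ≡ 19 (mod 20) is r = 19, so r ≡ 19 (mod 20).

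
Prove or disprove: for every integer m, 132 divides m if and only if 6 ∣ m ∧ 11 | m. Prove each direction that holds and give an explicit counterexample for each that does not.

[⇒] If 132 ∣ m, write m = 132q. Since 132 = 22·6, m = 6·(22q), so 6 ∣ m; and since 132 = 12·11, m = 11·(12q), so 11 ∣ m.

[⇐] This fails: take m = 66. Both 6 ∣ 66 and 11 ∣ 66, yet 66 is not a multiple of 132 (since 66 = 0·132 + 66), so 132 ∤ 66.

The forward direction holds; the converse fails.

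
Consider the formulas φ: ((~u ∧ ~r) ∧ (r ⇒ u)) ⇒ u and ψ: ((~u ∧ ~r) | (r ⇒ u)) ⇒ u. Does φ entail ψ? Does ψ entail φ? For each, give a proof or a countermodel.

Equivalent; both directions hold.

(→) Assume the antecedent. If u is true, ((~u ∧ ~r) | (r ⇒ u)) ⇒ u reduces to true regardless of the other variables. If u is false, the antecedent forces (u = F, r = T), and ((~u ∧ ~r) | (r ⇒ u)) ⇒ u holds there. Either way ((~u ∧ ~r) | (r ⇒ u)) ⇒ u holds.

(←) Assume the antecedent. If u is true, ((~u ∧ ~r) ∧ (r ⇒ u)) ⇒ u reduces to true regardless of the other variables. If u is false, the antecedent forces (u = F, r = T), and ((~u ∧ ~r) ∧ (r ⇒ u)) ⇒ u holds there. Either way ((~u ∧ ~r) ∧ (r ⇒ u)) ⇒ u holds.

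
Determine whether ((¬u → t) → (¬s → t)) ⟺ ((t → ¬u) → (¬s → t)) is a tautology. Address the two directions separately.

Only the reverse direction holds.

(→) This fails. Under t = F, s = F, u = F, the left side is true but the right side is false.

(←) Assume the antecedent. If t is true, (¬u → t) → (¬s → t) reduces to true regardless of the other variables. If t is false, the antecedent forces (t = F, s = T, u = F) or (t = F, s = T, u = T), and (¬u → t) → (¬s → t) holds there. Either way (¬u → t) → (¬s → t) holds.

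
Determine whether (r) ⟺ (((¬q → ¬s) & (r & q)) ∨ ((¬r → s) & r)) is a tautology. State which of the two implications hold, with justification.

Both directions hold.

(→) Assume the antecedent. If r is true, the consequent reduces to true regardless of the other variables. If r is false, the antecedent cannot hold. Either way the consequent holds.

(←) Assume the antecedent. If r is true, r reduces to true regardless of the other variables. If r is false, the antecedent cannot hold. Either way r holds.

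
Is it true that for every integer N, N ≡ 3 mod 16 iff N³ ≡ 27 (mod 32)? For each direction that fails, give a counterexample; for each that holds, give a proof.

Only the converse holds.

Converse. The residues r modulo 32 with r³ ≡ 27 (mod 32) are exactly {3}, and each is ≡ 3 (mod 16).

Forward direction. This fails: take N = 19. Then 19 ≡ 3 (mod 16), but 19³ = 6859 ≡ 11 (mod 32), not 27.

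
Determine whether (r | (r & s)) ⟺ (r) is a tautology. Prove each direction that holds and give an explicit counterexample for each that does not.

[⇒] Assume the antecedent. If r is true, r reduces to true regardless of the other variables. If r is false, the antecedent cannot hold. Either way r holds.

[⇐] Assume the antecedent. If r is true, r | (r & s) reduces to true regardless of the other variables. If r is false, the antecedent cannot hold. Either way r | (r & s) holds.

Equivalent; both directions hold.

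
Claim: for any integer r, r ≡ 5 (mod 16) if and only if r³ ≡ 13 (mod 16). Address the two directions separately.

(⟹) Suppose r ≡ 5 (mod 16). Write r = 16j + 5. Then (16j + 5)³ = 4096j³ + 3840j² + 1200j + 125 = 16(256j³ + 240j² + 75j + 7) + 13, so r³ ≡ 13 (mod 16).

(⟸) Conversely, suppose r³ ≡ 13 (mod 16). The only residue r in {0, …, 15} with r³ ≡ 13 (mod 16) is r = 5, so r ≡ 5 (mod 16).

Both implications hold.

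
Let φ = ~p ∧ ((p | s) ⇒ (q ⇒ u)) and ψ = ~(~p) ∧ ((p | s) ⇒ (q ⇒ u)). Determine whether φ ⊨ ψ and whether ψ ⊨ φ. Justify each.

Both directions fail.

[⇒] This fails. Under q = F, p = F, u = F, s = F, the left side is true but the right side is false.

[⇐] This fails. Under q = F, p = T, u = F, s = F, the left side is false but the right side is true.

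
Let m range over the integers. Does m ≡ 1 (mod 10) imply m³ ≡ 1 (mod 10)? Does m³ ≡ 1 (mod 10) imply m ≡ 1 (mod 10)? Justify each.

Both directions hold; the statement is true.

[⇒] Suppose m ≡ 1 (mod 10). Write m = 10j + 1. Then (10j + 1)³ = 1000j³ + 300j² + 30j + 1 = 10(100j³ + 30j² + 3j) + 1, so m³ ≡ 1 (mod 10).

[⇐] Conversely, suppose m³ ≡ 1 (mod 10). The only residue r in {0, …, 9} with r³ ≡ 1 (mod 10) is r = 1, so m ≡ 1 (mod 10).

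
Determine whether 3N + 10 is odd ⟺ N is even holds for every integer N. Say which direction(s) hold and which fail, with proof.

Neither implication holds.

(⇒) This fails: N = 5 gives 3N + 10 = 25, which is odd, but 5 is odd, not even.

(⇐) This also fails: N = 4 is even, but 3N + 10 = 22 is even, not odd.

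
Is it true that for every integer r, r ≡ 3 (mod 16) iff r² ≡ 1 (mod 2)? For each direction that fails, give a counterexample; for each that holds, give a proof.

[⇐] This fails: take r = 1. Then 1² = 1 ≡ 1 (mod 2), yet 1 ≡ 1 (mod 16), not 3.

[⇒] Suppose r ≡ 3 (mod 16). Then r² ≡ 3² = 9 (mod 16), and since 2 ∣ 16, also r² ≡ 1 (mod 2).

(⇒) holds; (⇐) fails.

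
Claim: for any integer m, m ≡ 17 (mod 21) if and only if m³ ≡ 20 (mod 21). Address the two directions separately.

Only the forward direction holds.

(→) Suppose m ≡ 17 (mod 21). Write m = 21j + 17. Then (21j + 17)³ = 9261j³ + 22491j² + 18207j + 4913 = 21(441j³ + 1071j² + 867j + 233) + 20, so m³ ≡ 20 (mod 21).

(←) This fails: take m = 5. Then 5³ = 125 ≡ 20 (mod 21), yet 5 ≡ 5 (mod 21), not 17.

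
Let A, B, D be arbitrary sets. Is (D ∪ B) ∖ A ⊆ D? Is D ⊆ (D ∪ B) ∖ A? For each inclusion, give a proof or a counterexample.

Neither inclusion holds.

Forward inclusion. This inclusion fails. Take A = ∅, B = {1}, D = ∅; then 1 ∈ (D ∪ B) ∖ A but 1 ∉ D.

Reverse inclusion. This inclusion fails. Take A = {1}, B = ∅, D = {1}; then 1 ∈ D but 1 ∉ (D ∪ B) ∖ A.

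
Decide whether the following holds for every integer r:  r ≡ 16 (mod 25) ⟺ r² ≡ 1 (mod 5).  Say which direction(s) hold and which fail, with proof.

Only the forward implication holds.

Forward direction. Suppose r ≡ 16 (mod 25). Then r² ≡ 16² = 256 (mod 25), and since 5 ∣ 25, also r² ≡ 1 (mod 5).

Converse. This fails: take r = 1. Then 1² = 1 ≡ 1 (mod 5), yet 1 ≡ 1 (mod 25), not 16.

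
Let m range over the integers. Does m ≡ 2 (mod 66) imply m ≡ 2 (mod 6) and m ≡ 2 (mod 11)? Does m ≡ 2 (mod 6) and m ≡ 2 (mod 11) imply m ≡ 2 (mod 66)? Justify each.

[⇒] Suppose m ≡ 2 (mod 66); write m = 66j + 2. Since 6 ∣ 66, reducing mod 6 gives m ≡ 2 (mod 6); since 11 ∣ 66, reducing mod 11 gives m ≡ 2 (mod 11).

[⇐] Conversely, if m ≡ 2 (mod 6) and m ≡ 2 (mod 11), then by the Chinese remainder theorem m ≡ 2 (mod 66). This is exactly m ≡ 2 (mod 66).

Both implications hold.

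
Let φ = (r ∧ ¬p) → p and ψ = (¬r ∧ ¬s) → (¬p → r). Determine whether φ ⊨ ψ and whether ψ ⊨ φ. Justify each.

Both directions fail.

(⟹) This fails. Under r = F, s = F, p = F, the left side is true but the right side is false.

(⟸) This fails. Under r = T, s = F, p = F, the left side is false but the right side is true.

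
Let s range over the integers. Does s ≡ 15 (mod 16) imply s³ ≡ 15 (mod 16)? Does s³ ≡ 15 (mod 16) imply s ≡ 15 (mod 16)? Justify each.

Both directions hold.

(⇒) Suppose s ≡ 15 (mod 16). Write s = 16j + 15. Then (16j + 15)³ = 4096j³ + 11520j² + 10800j + 3375 = 16(256j³ + 720j² + 675j + 210) + 15, so s³ ≡ 15 (mod 16).

(⇐) Conversely, suppose s³ ≡ 15 (mod 16). The only residue r in {0, …, 15} with r³ ≡ 15 (mod 16) is r = 15, so s ≡ 15 (mod 16).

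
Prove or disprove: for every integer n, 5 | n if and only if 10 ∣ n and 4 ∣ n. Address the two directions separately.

The forward direction fails; the converse holds.

(⟹) This fails: take n = 5. Certainly 5 ∣ 5, but 10 ∤ 5.

(⟸) Suppose 10 ∣ n and 4 ∣ n. Any common multiple of 10 and 4 is a multiple of their lcm; here lcm(10, 4) = 10·4/gcd(10, 4) = 40/2 = 20, so 20 ∣ n. Since 5 ∣ 20, it follows that 5 ∣ n.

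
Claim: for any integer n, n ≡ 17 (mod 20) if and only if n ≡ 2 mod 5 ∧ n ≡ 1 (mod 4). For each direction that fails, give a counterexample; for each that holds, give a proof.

Equivalent; both directions hold.

[⇐] If n ≡ 2 (mod 5) and n ≡ 1 (mod 4), then by the Chinese remainder theorem n ≡ 17 (mod 20). This is exactly n ≡ 17 (mod 20).

[⇒] Suppose n ≡ 17 (mod 20); write n = 20j + 17. Since 5 ∣ 20, reducing mod 5 gives n ≡ 17 ≡ 2 (mod 5); since 4 ∣ 20, reducing mod 4 gives n ≡ 17 ≡ 1 (mod 4).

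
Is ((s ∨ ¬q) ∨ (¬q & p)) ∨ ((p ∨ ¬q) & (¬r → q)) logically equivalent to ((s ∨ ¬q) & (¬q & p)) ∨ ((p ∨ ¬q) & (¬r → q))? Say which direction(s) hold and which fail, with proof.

(→) This fails. Under r = F, p = F, s = F, q = F, the left side is true but the right side is false.

(←) Assume the antecedent. If p is true, the consequent reduces to true regardless of the other variables. If p is false, the antecedent forces (r = T, p = F, s = F, q = F) or (r = T, p = F, s = T, q = F), and the consequent holds there. Either way the consequent holds.

Only the converse holds.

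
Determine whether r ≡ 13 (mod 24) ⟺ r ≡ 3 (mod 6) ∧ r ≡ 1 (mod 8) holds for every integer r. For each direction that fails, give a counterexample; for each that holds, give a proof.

[⇒] This fails: r = 13 gives 13 ≡ 13 (mod 24) but 13 ≡ 1 (mod 6), so the conjunction on the right does not hold.

[⇐] This fails: r = 9 satisfies both congruences on the right (9 ≡ 3 mod 6 and 9 ≡ 1 mod 8) yet 9 ≡ 9 (mod 24), not 13.

Neither implication holds.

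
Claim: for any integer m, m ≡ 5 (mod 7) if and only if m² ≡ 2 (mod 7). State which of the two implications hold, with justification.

Neither implication holds.

[⇒] This fails: take m = 5. Then 5 ≡ 5 (mod 7), but 5² = 25 ≡ 4 (mod 7), not 2.

[⇐] This fails: take m = 3. Then 3² = 9 ≡ 2 (mod 7), yet 3 ≡ 3 (mod 7), not 5.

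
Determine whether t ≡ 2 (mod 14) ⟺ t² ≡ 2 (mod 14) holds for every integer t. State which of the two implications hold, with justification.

Both directions fail.

[⇒] This fails: take t = 2. Then 2 ≡ 2 (mod 14), but 2² = 4 ≡ 4 (mod 14), not 2.

[⇐] This fails: take t = 4. Then 4² = 16 ≡ 2 (mod 14), yet 4 ≡ 4 (mod 14), not 2.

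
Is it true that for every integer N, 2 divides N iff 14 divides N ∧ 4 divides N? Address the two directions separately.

Only the reverse direction holds.

(⇐) Suppose 14 ∣ N and 4 ∣ N. Any common multiple of 14 and 4 is a multiple of their lcm; here lcm(14, 4) = 14·4/gcd(14, 4) = 56/2 = 28, so 28 ∣ N. Since 2 ∣ 28, it follows that 2 ∣ N.

(⇒) This fails: take N = 2. Certainly 2 ∣ 2, but 14 ∤ 2.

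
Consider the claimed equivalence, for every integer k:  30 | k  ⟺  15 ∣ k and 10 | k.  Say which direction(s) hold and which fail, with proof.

(⟹) If 30 ∣ k, write k = 30q. Since 30 = 2·15, k = 15·(2q), so 15 ∣ k; and since 30 = 3·10, k = 10·(3q), so 10 ∣ k.

(⟸) Suppose 15 ∣ k and 10 ∣ k. Any common multiple of 15 and 10 is a multiple of their lcm; here lcm(15, 10) = 15·10/gcd(15, 10) = 150/5 = 30, so 30 ∣ k.

Both directions hold; the statement is true.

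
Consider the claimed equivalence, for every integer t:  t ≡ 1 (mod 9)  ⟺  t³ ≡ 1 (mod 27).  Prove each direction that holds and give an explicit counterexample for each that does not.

(←) The residues r modulo 27 with r³ ≡ 1 (mod 27) are exactly {1, 10, 19}, and each is ≡ 1 (mod 9).

(→) Suppose t ≡ 1 (mod 9). Working modulo 27, t ∈ {1, 10, 19}; for each such r, r³ ≡ 1 (mod 27).

Equivalent; both directions hold.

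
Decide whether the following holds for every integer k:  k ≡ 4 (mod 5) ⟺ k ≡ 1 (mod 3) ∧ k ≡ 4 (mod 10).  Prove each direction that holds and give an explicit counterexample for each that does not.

(⇒) fails; (⇐) holds.

[⇒] This fails: k = 9 gives 9 ≡ 4 (mod 5) but 9 ≡ 0 (mod 3), so the conjunction on the right does not hold.

[⇐] Conversely, if k ≡ 1 (mod 3) and k ≡ 4 (mod 10), then by the Chinese remainder theorem k ≡ 4 (mod 30). Since 4 ≡ 4 (mod 5) and 5 ∣ 30, we get k ≡ 4 (mod 5).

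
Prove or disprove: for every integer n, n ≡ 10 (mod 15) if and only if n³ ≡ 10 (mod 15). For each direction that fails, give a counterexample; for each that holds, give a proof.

Forward direction. Suppose n ≡ 10 (mod 15). Write n = 15j + 10. Then (15j + 10)³ = 3375j³ + 6750j² + 4500j + 1000 = 15(225j³ + 450j² + 300j + 66) + 10, so n³ ≡ 10 (mod 15).

Converse. Suppose n³ ≡ 10 (mod 15). The only residue r in {0, …, 14} with r³ ≡ 10 (mod 15) is r = 10, so n ≡ 10 (mod 15).

Both implications hold.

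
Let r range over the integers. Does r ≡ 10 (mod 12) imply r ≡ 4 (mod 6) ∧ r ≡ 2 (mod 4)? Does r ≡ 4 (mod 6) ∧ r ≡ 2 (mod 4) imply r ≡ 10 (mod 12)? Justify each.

Equivalent; both directions hold.

[⇒] Suppose r ≡ 10 (mod 12); write r = 12j + 10. Since 6 ∣ 12, reducing mod 6 gives r ≡ 10 ≡ 4 (mod 6); since 4 ∣ 12, reducing mod 4 gives r ≡ 10 ≡ 2 (mod 4).

[⇐] Conversely, if r ≡ 4 (mod 6) and r ≡ 2 (mod 4), then by the Chinese remainder theorem r ≡ 10 (mod 12). This is exactly r ≡ 10 (mod 12).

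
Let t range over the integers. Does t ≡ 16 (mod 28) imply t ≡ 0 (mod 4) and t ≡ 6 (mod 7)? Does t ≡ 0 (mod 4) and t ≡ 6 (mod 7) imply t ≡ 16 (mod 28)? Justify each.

Neither implication holds.

(→) This fails: t = 16 gives 16 ≡ 16 (mod 28) but 16 ≡ 2 (mod 7), so the conjunction on the right does not hold.

(←) This fails: t = 20 satisfies both congruences on the right (20 ≡ 0 mod 4 and 20 ≡ 6 mod 7) yet 20 ≡ 20 (mod 28), not 16.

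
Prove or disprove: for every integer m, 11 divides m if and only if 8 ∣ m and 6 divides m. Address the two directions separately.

[⇒] This fails: take m = 11. Certainly 11 ∣ 11, but 8 ∤ 11.

[⇐] This fails: take m = 24. Both 8 ∣ 24 and 6 ∣ 24, yet 24 is not a multiple of 11 (since 24 = 2·11 + 2), so 11 ∤ 24.

Neither implication holds.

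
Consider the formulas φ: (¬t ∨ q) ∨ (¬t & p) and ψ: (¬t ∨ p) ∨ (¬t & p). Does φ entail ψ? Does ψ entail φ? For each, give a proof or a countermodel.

Both directions fail.

Forward direction. This fails. Under t = T, q = T, p = F, the left side is true but the right side is false.

Converse. This fails. Under t = T, q = F, p = T, the left side is false but the right side is true.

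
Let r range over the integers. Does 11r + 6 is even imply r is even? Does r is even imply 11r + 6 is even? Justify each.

The biconditional holds.

(⇐) Suppose r is even; write r = 2j. Then 11r + 6 = 11·(2j) + 6 = 2·11j + 6, which is even.

(⇒) Suppose 11r + 6 is even. Since 11 is odd, 11r and r have the same parity, so 11r + 6 ≡ r + 6 (mod 2). As 6 is even, 11r + 6 is even exactly when r is even. Thus r is even.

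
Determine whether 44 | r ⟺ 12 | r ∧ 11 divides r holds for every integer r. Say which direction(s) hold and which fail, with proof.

Only the reverse direction holds.

Forward direction. This fails: take r = 44. Certainly 44 ∣ 44, but 12 ∤ 44.

Converse. Suppose 12 ∣ r and 11 ∣ r. Any common multiple of 12 and 11 is a multiple of their lcm; here gcd(12, 11) = 1, so lcm(12, 11) = 12·11 = 132, so 132 ∣ r. Since 44 ∣ 132, it follows that 44 ∣ r.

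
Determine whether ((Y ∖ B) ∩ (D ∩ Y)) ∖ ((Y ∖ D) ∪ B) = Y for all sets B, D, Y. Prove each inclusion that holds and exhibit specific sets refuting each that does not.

Forward inclusion. Let x ∈ ((Y ∖ B) ∩ (D ∩ Y)) ∖ ((Y ∖ D) ∪ B). Then x ∈ D ∩ Y and x ∉ B, from which x ∈ Y.

Reverse inclusion. This inclusion fails. Take B = ∅, D = ∅, Y = {1}; then 1 ∈ Y but 1 ∉ ((Y ∖ B) ∩ (D ∩ Y)) ∖ ((Y ∖ D) ∪ B).

(⊆) holds; (⊇) fails.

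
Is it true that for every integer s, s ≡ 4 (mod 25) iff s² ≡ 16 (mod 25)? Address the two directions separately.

(⇒) holds; (⇐) fails.

(←) This fails: take s = 21. Then 21² = 441 ≡ 16 (mod 25), yet 21 ≡ 21 (mod 25), not 4.

(→) Suppose s ≡ 4 (mod 25). Write s = 25j + 4. Then (25j + 4)² = 625j² + 200j + 16 = 25(25j² + 8j) + 16, so s² ≡ 16 (mod 25).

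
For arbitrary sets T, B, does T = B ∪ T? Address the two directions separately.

Forward inclusion. Let x ∈ T. Then either x ∈ T and x ∉ B; or x ∈ T ∩ B. In each case x ∈ B ∪ T, so T ⊆ B ∪ T.

Reverse inclusion. This inclusion fails. Take T = ∅, B = {1}; then 1 ∈ B ∪ T but 1 ∉ T.

(⊆) holds; (⊇) fails.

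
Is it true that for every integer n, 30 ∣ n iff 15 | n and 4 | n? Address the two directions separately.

(⇒) fails; (⇐) holds.

(⟹) This fails: take n = 30. Certainly 30 ∣ 30, but 4 ∤ 30.

(⟸) Suppose 15 ∣ n and 4 ∣ n. Any common multiple of 15 and 4 is a multiple of their lcm; here gcd(15, 4) = 1, so lcm(15, 4) = 15·4 = 60, so 60 ∣ n. Since 30 ∣ 60, it follows that 30 ∣ n.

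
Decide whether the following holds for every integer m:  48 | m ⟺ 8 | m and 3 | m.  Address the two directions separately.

(⇒) holds; (⇐) fails.

(⟹) If 48 ∣ m, write m = 48q. Since 48 = 6·8, m = 8·(6q), so 8 ∣ m; and since 48 = 16·3, m = 3·(16q), so 3 ∣ m.

(⟸) This fails: take m = 24. Both 8 ∣ 24 and 3 ∣ 24, yet 24 is not a multiple of 48 (since 24 = 0·48 + 24), so 48 ∤ 24.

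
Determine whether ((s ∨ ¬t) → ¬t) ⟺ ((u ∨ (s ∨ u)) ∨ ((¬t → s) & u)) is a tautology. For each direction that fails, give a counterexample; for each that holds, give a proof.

Neither implication holds.

(⟹) This fails. Under t = F, u = F, s = F, the left side is true but the right side is false.

(⟸) This fails. Under t = T, u = F, s = T, the left side is false but the right side is true.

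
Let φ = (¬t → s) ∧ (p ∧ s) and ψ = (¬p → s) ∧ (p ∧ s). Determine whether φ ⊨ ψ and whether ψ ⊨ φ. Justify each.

Both directions hold.

[⇒] Assume the antecedent. If t is true, the antecedent forces (t = T, p = T, s = T), and (¬p → s) ∧ (p ∧ s) holds there. If t is false, the antecedent forces (t = F, p = T, s = T), and (¬p → s) ∧ (p ∧ s) holds there. Either way (¬p → s) ∧ (p ∧ s) holds.

[⇐] Assume the antecedent. If t is true, the antecedent forces (t = T, p = T, s = T), and (¬t → s) ∧ (p ∧ s) holds there. If t is false, the antecedent forces (t = F, p = T, s = T), and (¬t → s) ∧ (p ∧ s) holds there. Either way (¬t → s) ∧ (p ∧ s) holds.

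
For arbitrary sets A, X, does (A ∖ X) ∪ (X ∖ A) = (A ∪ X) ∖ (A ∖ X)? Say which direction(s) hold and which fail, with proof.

Neither inclusion holds.

(⊆) This inclusion fails. Take A = {1}, X = ∅; then 1 ∈ (A ∖ X) ∪ (X ∖ A) but 1 ∉ (A ∪ X) ∖ (A ∖ X).

(⊇) This inclusion fails. Take A = {1}, X = {1}; then 1 ∈ (A ∪ X) ∖ (A ∖ X) but 1 ∉ (A ∖ X) ∪ (X ∖ A).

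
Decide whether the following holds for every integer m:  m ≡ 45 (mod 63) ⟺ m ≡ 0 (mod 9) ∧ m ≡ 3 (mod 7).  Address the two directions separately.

(→) Suppose m ≡ 45 (mod 63); write m = 63j + 45. Since 9 ∣ 63, reducing mod 9 gives m ≡ 45 ≡ 0 (mod 9); since 7 ∣ 63, reducing mod 7 gives m ≡ 45 ≡ 3 (mod 7).

(←) Conversely, if m ≡ 0 (mod 9) and m ≡ 3 (mod 7), then by the Chinese remainder theorem m ≡ 45 (mod 63). This is exactly m ≡ 45 (mod 63).

The biconditional holds.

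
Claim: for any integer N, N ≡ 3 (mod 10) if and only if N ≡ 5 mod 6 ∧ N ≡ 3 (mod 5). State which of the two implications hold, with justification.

Forward direction. This fails: N = 3 gives 3 ≡ 3 (mod 10) but 3 ≡ 3 (mod 6), so the conjunction on the right does not hold.

Converse. If N ≡ 5 (mod 6) and N ≡ 3 (mod 5), then by the Chinese remainder theorem N ≡ 23 (mod 30). Since 23 ≡ 3 (mod 10) and 10 ∣ 30, we get N ≡ 3 (mod 10).

The forward direction fails; the converse holds.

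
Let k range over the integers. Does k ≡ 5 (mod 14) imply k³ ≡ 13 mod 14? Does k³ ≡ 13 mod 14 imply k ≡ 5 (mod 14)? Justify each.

(⇒) holds; (⇐) fails.

[⇒] Suppose k ≡ 5 (mod 14). Write k = 14j + 5. Then (14j + 5)³ = 2744j³ + 2940j² + 1050j + 125 = 14(196j³ + 210j² + 75j + 8) + 13, so k³ ≡ 13 (mod 14).

[⇐] This fails: take k = 3. Then 3³ = 27 ≡ 13 (mod 14), yet 3 ≡ 3 (mod 14), not 5.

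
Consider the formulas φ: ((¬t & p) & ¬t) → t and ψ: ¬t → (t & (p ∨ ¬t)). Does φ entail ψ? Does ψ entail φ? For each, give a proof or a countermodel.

Not equivalent: only (⇐) holds.

(→) This fails. Under t = F, p = F, the left side is true but the right side is false.

(←) Assume the antecedent. If t is true, ((¬t & p) & ¬t) → t reduces to true regardless of the other variables. If t is false, the antecedent cannot hold. Either way ((¬t & p) & ¬t) → t holds.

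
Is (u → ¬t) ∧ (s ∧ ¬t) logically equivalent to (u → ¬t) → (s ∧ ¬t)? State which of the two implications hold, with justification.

Only the forward direction holds.

Forward direction. Assume the antecedent. If t is true, the antecedent cannot hold. If t is false, the antecedent forces (t = F, s = T, u = F) or (t = F, s = T, u = T), and (u → ¬t) → (s ∧ ¬t) holds there. Either way (u → ¬t) → (s ∧ ¬t) holds.

Converse. This fails. Under t = T, s = F, u = T, the left side is false but the right side is true.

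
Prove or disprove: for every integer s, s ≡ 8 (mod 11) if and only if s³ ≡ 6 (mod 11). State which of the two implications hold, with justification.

Both directions hold.

(⇒) Suppose s ≡ 8 (mod 11). Write s = 11j + 8. Then (11j + 8)³ = 1331j³ + 2904j² + 2112j + 512 = 11(121j³ + 264j² + 192j + 46) + 6, so s³ ≡ 6 (mod 11).

(⇐) For the converse, argue contrapositively. If s ≢ 8 (mod 11), then s is congruent to one of 0, 1, 2, 3, 4, 5, 6, 7, 9, 10 modulo 11, and these give s³ ≡ 0, 1, 8, 5, 9, 4, 7, 2, 3, 10 respectively — never 6.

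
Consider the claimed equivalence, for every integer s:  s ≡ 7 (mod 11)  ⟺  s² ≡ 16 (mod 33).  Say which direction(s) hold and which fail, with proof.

Neither implication holds.

Forward direction. This fails: take s = 18. Then 18 ≡ 7 (mod 11), but 18² = 324 ≡ 27 (mod 33), not 16.

Converse. This fails: take s = 4. Then 4² = 16 ≡ 16 (mod 33), yet 4 ≡ 4 (mod 11), not 7.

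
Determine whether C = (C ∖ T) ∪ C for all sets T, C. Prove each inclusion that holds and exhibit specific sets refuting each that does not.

The two sets are equal.

(⟸) Let x ∈ (C ∖ T) ∪ C. Then either x ∈ C and x ∉ T; or x ∈ T ∩ C. In each case x ∈ C, so (C ∖ T) ∪ C ⊆ C.

(⟹) Let x ∈ C. Then either x ∈ C and x ∉ T; or x ∈ T ∩ C. In each case x ∈ (C ∖ T) ∪ C, so C ⊆ (C ∖ T) ∪ C.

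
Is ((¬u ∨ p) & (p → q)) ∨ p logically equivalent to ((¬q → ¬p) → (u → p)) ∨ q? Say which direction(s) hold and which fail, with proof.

[⇒] Assume the antecedent. If u is true, the antecedent forces (u = T, q = F, p = T) or (u = T, q = T, p = T), and ((¬q → ¬p) → (u → p)) ∨ q holds there. If u is false, ((¬q → ¬p) → (u → p)) ∨ q reduces to true regardless of the other variables. Either way ((¬q → ¬p) → (u → p)) ∨ q holds.

[⇐] This fails. Under u = T, q = T, p = F, the left side is false but the right side is true.

The forward direction holds; the converse fails.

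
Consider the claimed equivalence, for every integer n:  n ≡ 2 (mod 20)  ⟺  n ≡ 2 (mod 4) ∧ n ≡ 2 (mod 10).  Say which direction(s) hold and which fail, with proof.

Both implications hold.

Forward direction. Suppose n ≡ 2 (mod 20); write n = 20j + 2. Since 4 ∣ 20, reducing mod 4 gives n ≡ 2 (mod 4); since 10 ∣ 20, reducing mod 10 gives n ≡ 2 (mod 10).

Converse. If n ≡ 2 (mod 4) and n ≡ 2 (mod 10), then by the Chinese remainder theorem n ≡ 2 (mod 20). This is exactly n ≡ 2 (mod 20).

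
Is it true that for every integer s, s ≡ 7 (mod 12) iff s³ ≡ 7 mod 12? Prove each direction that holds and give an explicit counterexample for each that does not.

Both implications hold.

Forward direction. Suppose s ≡ 7 (mod 12). Write s = 12j + 7. Then (12j + 7)³ = 1728j³ + 3024j² + 1764j + 343 = 12(144j³ + 252j² + 147j + 28) + 7, so s³ ≡ 7 (mod 12).

Converse. For the converse, argue contrapositively. If s ≢ 7 (mod 12), then s is congruent to one of 0, 1, 2, 3, 4, 5, 6, 8, 9, 10, 11 modulo 12, and these give s³ ≡ 0, 1, 8, 3, 4, 5, 0, 8, 9, 4, 11 respectively — never 7.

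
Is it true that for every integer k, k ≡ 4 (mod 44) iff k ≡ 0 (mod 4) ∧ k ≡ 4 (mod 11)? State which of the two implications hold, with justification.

(⇒) Suppose k ≡ 4 (mod 44); write k = 44j + 4. Since 4 ∣ 44, reducing mod 4 gives k ≡ 4 ≡ 0 (mod 4); since 11 ∣ 44, reducing mod 11 gives k ≡ 4 (mod 11).

(⇐) Conversely, if k ≡ 0 (mod 4) and k ≡ 4 (mod 11), then by the Chinese remainder theorem k ≡ 4 (mod 44). This is exactly k ≡ 4 (mod 44).

The biconditional holds.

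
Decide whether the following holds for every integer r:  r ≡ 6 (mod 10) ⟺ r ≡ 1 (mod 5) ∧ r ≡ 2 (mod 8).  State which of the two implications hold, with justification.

[⇒] This fails: r = 16 gives 16 ≡ 6 (mod 10) but 16 ≡ 0 (mod 8), so the conjunction on the right does not hold.

[⇐] Conversely, if r ≡ 1 (mod 5) and r ≡ 2 (mod 8), then by the Chinese remainder theorem r ≡ 26 (mod 40). Since 26 ≡ 6 (mod 10) and 10 ∣ 40, we get r ≡ 6 (mod 10).

Only the converse holds.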